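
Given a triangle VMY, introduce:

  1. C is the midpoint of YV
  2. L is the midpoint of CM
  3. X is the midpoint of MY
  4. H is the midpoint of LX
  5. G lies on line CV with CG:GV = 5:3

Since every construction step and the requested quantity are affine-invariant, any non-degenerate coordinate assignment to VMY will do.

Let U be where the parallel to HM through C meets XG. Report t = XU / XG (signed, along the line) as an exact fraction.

t = 6/11

Assign V = (0, 0), M = (1, 0), Y = (0, 1) — the answer is frame-independent, so this choice is without loss of generality.
1. C is the midpoint of YV ⇒ C = (0, 1/2)
2. L is the midpoint of CM ⇒ L = (1/2, 1/4)
3. X is the midpoint of MY ⇒ X = (1/2, 1/2)
4. H is the midpoint of LX ⇒ H = (1/2, 3/8)
5. G lies on line CV with CG:GV = 5:3 ⇒ G = (0, 3/16)
through C parallel to HM: direction (1/2, -3/8); meets XG at U = (5/22, 29/88)
U = X + t·(G−X) with t = 6/11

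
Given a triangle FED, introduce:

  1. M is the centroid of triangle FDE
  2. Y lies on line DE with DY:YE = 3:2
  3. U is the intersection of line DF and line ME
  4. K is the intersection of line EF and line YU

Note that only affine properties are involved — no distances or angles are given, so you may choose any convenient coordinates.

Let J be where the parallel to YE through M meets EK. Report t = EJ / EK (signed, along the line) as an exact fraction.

Assign F = (0, 0), E = (1, 0), D = (0, 1) — the answer is frame-independent, so this choice is without loss of generality.
1. M is the centroid of triangle FDE ⇒ M = (1/3, 1/3)
2. Y lies on line DE with DY:YE = 3:2 ⇒ Y = (3/5, 2/5)
3. U is the intersection of line DF and line ME ⇒ U = (0, 1/2)
4. K is the intersection of line EF and line YU ⇒ K = (3, 0)
through M parallel to YE: direction (2/5, -2/5); meets EK at J = (2/3, 0)
J = E + t·(K−E) with t = -1/6

t = -1/6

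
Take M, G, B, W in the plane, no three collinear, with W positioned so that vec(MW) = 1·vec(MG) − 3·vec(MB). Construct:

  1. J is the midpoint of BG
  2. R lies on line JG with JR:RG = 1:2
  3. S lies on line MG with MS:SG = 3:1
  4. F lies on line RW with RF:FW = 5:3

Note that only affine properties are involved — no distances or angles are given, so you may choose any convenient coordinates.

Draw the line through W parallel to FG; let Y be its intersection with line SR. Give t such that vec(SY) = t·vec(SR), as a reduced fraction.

Choose coordinates M = (0, 0), G = (1, 0), B = (0, 1), W = (1, -3).
1. J is the midpoint of BG ⇒ J = (1/2, 1/2)
2. R lies on line JG with JR:RG = 1:2 ⇒ R = (2/3, 1/3)
3. S lies on line MG with MS:SG = 3:1 ⇒ S = (3/4, 0)
4. F lies on line RW with RF:FW = 5:3 ⇒ F = (7/8, -7/4)
through W parallel to FG: direction (1/8, 7/4); meets SR at Y = (10/9, -13/9)
Y = S + t·(R−S) with t = -13/3

t = -13/3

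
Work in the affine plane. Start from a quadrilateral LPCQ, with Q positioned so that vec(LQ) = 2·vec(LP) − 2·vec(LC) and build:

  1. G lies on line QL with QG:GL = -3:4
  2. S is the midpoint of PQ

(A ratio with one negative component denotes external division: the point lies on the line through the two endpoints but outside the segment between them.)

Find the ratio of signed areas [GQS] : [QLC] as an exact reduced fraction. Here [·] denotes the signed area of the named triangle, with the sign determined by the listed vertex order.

Work in coordinates with L = (0, 0), P = (1, 0), C = (0, 1), Q = (2, -2).
1. G lies on line QL with QG:GL = -3:4 ⇒ G = (8, -8)
2. S is the midpoint of PQ ⇒ S = (3/2, -1)
2·[GQS] = -3, 2·[QLC] = -2
[GQS]:[QLC] = -3:-2 = 3/2

[GQS]:[QLC] = 3/2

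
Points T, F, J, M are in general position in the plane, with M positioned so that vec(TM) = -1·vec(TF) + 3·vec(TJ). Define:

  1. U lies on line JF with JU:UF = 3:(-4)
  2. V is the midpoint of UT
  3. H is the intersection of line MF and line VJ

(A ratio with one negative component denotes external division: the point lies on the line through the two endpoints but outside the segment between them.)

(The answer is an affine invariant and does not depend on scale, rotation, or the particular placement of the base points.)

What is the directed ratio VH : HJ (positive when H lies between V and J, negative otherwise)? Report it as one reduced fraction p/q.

VH:HJ = -7/2

Assign T = (0, 0), F = (1, 0), J = (0, 1), M = (-1, 3) — the answer is frame-independent, so this choice is without loss of generality.
1. U lies on line JF with JU:UF = 3:(-4) ⇒ U = (-3, 4)
2. V is the midpoint of UT ⇒ V = (-3/2, 2)
3. H is the intersection of line MF and line VJ ⇒ H = (3/5, 3/5)
H = V + t·(J−V) with t = 7/5, so VH:HJ = t:(1−t) = 7/5:-2/5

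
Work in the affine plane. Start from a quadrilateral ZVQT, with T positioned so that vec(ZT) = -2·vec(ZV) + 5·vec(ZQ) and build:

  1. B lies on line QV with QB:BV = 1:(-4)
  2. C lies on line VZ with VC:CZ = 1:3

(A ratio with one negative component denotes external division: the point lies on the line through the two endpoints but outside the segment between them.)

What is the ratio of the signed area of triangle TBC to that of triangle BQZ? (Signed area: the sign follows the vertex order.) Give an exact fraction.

[TBC]:[BQZ] = -21/4

Work in coordinates with Z = (0, 0), V = (1, 0), Q = (0, 1), T = (-2, 5).
1. B lies on line QV with QB:BV = 1:(-4) ⇒ B = (-1/3, 4/3)
2. C lies on line VZ with VC:CZ = 1:3 ⇒ C = (3/4, 0)
2·[TBC] = 7/4, 2·[BQZ] = -1/3
[TBC]:[BQZ] = 7/4:-1/3 = -21/4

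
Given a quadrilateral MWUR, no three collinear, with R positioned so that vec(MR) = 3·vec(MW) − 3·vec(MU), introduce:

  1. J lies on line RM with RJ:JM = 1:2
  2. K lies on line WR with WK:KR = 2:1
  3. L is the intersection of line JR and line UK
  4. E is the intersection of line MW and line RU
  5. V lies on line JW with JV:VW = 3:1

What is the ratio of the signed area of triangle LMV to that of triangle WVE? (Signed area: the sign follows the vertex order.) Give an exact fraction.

Choose coordinates M = (0, 0), W = (1, 0), U = (0, 1), R = (3, -3).
1. J lies on line RM with RJ:JM = 1:2 ⇒ J = (2, -2)
2. K lies on line WR with WK:KR = 2:1 ⇒ K = (7/3, -2)
3. L is the intersection of line JR and line UK ⇒ L = (7/2, -7/2)
4. E is the intersection of line MW and line RU ⇒ E = (3/4, 0)
5. V lies on line JW with JV:VW = 3:1 ⇒ V = (5/4, -1/2)
2·[LMV] = -21/8, 2·[WVE] = -1/8
[LMV]:[WVE] = -21/8:-1/8 = 21

[LMV]:[WVE] = 21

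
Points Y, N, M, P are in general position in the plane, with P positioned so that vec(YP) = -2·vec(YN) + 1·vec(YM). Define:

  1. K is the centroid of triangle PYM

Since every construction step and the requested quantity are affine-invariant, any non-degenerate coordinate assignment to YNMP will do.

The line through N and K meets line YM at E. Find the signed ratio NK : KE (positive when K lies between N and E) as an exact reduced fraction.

NK:KE = -5/2

Work in coordinates with Y = (0, 0), N = (1, 0), M = (0, 1), P = (-2, 1).
1. K is the centroid of triangle PYM ⇒ K = (-2/3, 2/3)
line NK meets YM at E = (0, 2/5)
K = N + t·(E−N) with t = 5/3, so NK:KE = 5/3:-2/3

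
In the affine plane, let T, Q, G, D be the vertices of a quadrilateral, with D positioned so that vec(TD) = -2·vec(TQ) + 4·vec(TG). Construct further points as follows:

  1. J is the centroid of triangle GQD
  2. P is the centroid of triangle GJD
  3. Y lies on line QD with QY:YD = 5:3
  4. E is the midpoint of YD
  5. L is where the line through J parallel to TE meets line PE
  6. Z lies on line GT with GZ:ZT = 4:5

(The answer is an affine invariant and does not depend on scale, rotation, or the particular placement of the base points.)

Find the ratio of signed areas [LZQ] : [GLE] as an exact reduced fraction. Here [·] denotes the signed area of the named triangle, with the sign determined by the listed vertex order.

[LZQ]:[GLE] = 391/9

Work in coordinates with T = (0, 0), Q = (1, 0), G = (0, 1), D = (-2, 4).
1. J is the centroid of triangle GQD ⇒ J = (-1/3, 5/3)
2. P is the centroid of triangle GJD ⇒ P = (-7/9, 20/9)
3. Y lies on line QD with QY:YD = 5:3 ⇒ Y = (-7/8, 5/2)
4. E is the midpoint of YD ⇒ E = (-23/16, 13/4)
5. L is where the line through J parallel to TE meets line PE ⇒ L = (-71/512, 157/128)
6. Z lies on line GT with GZ:ZT = 4:5 ⇒ Z = (0, 5/9)
2·[LZQ] = 2737/4608, 2·[GLE] = 7/512
[LZQ]:[GLE] = 2737/4608:7/512 = 391/9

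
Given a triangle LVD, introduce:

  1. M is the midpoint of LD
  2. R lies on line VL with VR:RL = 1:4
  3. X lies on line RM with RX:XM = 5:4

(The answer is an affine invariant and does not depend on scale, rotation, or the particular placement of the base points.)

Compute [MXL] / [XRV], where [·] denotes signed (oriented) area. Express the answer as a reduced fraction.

[MXL]:[XRV] = -16/5

Work in coordinates with L = (0, 0), V = (1, 0), D = (0, 1).
1. M is the midpoint of LD ⇒ M = (0, 1/2)
2. R lies on line VL with VR:RL = 1:4 ⇒ R = (4/5, 0)
3. X lies on line RM with RX:XM = 5:4 ⇒ X = (16/45, 5/18)
2·[MXL] = -8/45, 2·[XRV] = 1/18
[MXL]:[XRV] = -8/45:1/18 = -16/5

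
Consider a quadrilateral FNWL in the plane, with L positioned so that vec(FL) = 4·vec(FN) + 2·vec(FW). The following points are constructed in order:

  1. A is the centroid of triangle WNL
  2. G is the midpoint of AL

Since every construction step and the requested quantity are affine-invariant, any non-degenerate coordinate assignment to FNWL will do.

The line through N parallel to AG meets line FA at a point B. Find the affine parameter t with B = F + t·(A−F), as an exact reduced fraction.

t = -3/2

Assign F = (0, 0), N = (1, 0), W = (0, 1), L = (4, 2) — the answer is frame-independent, so this choice is without loss of generality.
1. A is the centroid of triangle WNL ⇒ A = (5/3, 1)
2. G is the midpoint of AL ⇒ G = (17/6, 3/2)
through N parallel to AG: direction (7/6, 1/2); meets FA at B = (-5/2, -3/2)
B = F + t·(A−F) with t = -3/2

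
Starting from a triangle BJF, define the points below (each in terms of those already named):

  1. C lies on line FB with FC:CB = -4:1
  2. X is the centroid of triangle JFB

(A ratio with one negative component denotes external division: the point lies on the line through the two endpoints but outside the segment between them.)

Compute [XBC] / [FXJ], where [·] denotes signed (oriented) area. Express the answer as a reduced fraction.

[XBC]:[FXJ] = 1/3

Work in coordinates with B = (0, 0), J = (1, 0), F = (0, 1).
1. C lies on line FB with FC:CB = -4:1 ⇒ C = (0, -1/3)
2. X is the centroid of triangle JFB ⇒ X = (1/3, 1/3)
2·[XBC] = 1/9, 2·[FXJ] = 1/3
[XBC]:[FXJ] = 1/9:1/3 = 1/3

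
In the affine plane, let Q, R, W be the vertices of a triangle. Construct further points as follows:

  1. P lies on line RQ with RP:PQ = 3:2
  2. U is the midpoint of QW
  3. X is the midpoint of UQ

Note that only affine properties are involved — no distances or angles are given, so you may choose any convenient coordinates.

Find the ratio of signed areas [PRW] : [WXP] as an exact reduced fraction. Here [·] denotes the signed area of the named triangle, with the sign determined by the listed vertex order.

Work in coordinates with Q = (0, 0), R = (1, 0), W = (0, 1).
1. P lies on line RQ with RP:PQ = 3:2 ⇒ P = (2/5, 0)
2. U is the midpoint of QW ⇒ U = (0, 1/2)
3. X is the midpoint of UQ ⇒ X = (0, 1/4)
2·[PRW] = 3/5, 2·[WXP] = 3/10
[PRW]:[WXP] = 3/5:3/10 = 2

[PRW]:[WXP] = 2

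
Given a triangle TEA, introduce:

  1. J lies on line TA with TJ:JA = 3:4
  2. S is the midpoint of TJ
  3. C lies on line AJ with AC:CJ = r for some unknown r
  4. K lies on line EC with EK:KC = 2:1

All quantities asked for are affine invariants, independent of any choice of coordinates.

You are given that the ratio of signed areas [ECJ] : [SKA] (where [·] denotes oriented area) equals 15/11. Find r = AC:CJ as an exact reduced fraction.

r = 3/5

Work in coordinates with T = (0, 0), E = (1, 0), A = (0, 1).
1. J lies on line TA with TJ:JA = 3:4 ⇒ J = (0, 3/7)
2. S is the midpoint of TJ ⇒ S = (0, 3/14)
3. With AC:CJ = r, write λ = r/(r+1) so C = A + λ·(J−A); C is affine-linear in λ
4. K lies on line EC with EK:KC = 2:1 ⇒ K is an affine combination of earlier points and hence also affine-linear in λ
Every point depending on C is an affine combination of C and λ-independent points, so each such coordinate is linear in λ; the λ² term in each signed area is a multiple of (J−A)×(J−A) = 0, so 2·[ECJ] and 2·[SKA] are each linear in λ. Evaluating at λ=0 and λ=1:
  2·[ECJ] = -4/7·λ + 4/7,   2·[SKA] = 11/42
So [ECJ]:[SKA] = (-4/7·λ + 4/7) / (11/42). Setting this equal to 15/11:
  -4/7·λ + 4/7 = 15/11·(11/42)  ⇒  λ = 3/8
Then r = λ/(1−λ) = (3/8)/(5/8) = 3/5. Check: with r = 3/5, C = (0, 11/14) and [ECJ]:[SKA] = 15/11 as required.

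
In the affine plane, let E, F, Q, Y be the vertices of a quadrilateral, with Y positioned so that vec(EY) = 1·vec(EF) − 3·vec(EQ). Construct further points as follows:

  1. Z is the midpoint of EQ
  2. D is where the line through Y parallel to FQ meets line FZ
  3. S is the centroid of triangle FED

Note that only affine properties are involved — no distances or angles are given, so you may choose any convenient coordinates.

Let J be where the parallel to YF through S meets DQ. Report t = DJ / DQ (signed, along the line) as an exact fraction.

Assign E = (0, 0), F = (1, 0), Q = (0, 1), Y = (1, -3) — the answer is frame-independent, so this choice is without loss of generality.
1. Z is the midpoint of EQ ⇒ Z = (0, 1/2)
2. D is where the line through Y parallel to FQ meets line FZ ⇒ D = (-5, 3)
3. S is the centroid of triangle FED ⇒ S = (-4/3, 1)
through S parallel to YF: direction (0, 3); meets DQ at J = (-4/3, 23/15)
J = D + t·(Q−D) with t = 11/15

t = 11/15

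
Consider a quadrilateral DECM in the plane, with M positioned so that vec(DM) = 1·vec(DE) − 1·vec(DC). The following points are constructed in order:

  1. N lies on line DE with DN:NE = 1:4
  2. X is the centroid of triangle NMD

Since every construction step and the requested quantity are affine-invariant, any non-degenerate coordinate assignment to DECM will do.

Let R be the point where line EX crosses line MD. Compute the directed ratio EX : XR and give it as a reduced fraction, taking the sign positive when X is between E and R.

Work in coordinates with D = (0, 0), E = (1, 0), C = (0, 1), M = (1, -1).
1. N lies on line DE with DN:NE = 1:4 ⇒ N = (1/5, 0)
2. X is the centroid of triangle NMD ⇒ X = (2/5, -1/3)
line EX meets MD at R = (5/14, -5/14)
X = E + t·(R−E) with t = 14/15, so EX:XR = 14/15:1/15

EX:XR = 14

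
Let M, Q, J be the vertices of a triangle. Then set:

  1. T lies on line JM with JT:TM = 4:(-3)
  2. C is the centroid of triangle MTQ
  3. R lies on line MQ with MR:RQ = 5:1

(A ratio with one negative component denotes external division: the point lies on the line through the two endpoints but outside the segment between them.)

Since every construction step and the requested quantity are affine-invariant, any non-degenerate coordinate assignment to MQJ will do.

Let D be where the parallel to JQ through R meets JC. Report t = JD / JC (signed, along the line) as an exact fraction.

Assign M = (0, 0), Q = (1, 0), J = (0, 1) — the answer is frame-independent, so this choice is without loss of generality.
1. T lies on line JM with JT:TM = 4:(-3) ⇒ T = (0, -3)
2. C is the centroid of triangle MTQ ⇒ C = (1/3, -1)
3. R lies on line MQ with MR:RQ = 5:1 ⇒ R = (5/6, 0)
through R parallel to JQ: direction (1, -1); meets JC at D = (1/30, 4/5)
D = J + t·(C−J) with t = 1/10

t = 1/10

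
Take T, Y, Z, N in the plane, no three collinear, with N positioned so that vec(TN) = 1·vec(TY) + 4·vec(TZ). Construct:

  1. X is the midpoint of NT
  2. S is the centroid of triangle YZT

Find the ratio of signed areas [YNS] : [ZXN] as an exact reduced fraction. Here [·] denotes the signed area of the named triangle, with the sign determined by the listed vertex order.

Work in coordinates with T = (0, 0), Y = (1, 0), Z = (0, 1), N = (1, 4).
1. X is the midpoint of NT ⇒ X = (1/2, 2)
2. S is the centroid of triangle YZT ⇒ S = (1/3, 1/3)
2·[YNS] = 8/3, 2·[ZXN] = 1/2
[YNS]:[ZXN] = 8/3:1/2 = 16/3

[YNS]:[ZXN] = 16/3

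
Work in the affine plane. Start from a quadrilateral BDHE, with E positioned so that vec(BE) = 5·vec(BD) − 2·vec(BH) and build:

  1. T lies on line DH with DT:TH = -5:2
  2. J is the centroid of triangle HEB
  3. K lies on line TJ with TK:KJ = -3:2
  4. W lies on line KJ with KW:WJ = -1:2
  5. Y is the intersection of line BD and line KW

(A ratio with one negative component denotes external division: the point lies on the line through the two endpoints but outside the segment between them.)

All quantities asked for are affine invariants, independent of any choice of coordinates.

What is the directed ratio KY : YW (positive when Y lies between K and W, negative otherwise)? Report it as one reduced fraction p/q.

KY:YW = -13/25

Choose coordinates B = (0, 0), D = (1, 0), H = (0, 1), E = (5, -2).
1. T lies on line DH with DT:TH = -5:2 ⇒ T = (-2/3, 5/3)
2. J is the centroid of triangle HEB ⇒ J = (5/3, -1/3)
3. K lies on line TJ with TK:KJ = -3:2 ⇒ K = (19/3, -13/3)
4. W lies on line KJ with KW:WJ = -1:2 ⇒ W = (11, -25/3)
5. Y is the intersection of line BD and line KW ⇒ Y = (23/18, 0)
Y = K + t·(W−K) with t = -13/12, so KY:YW = t:(1−t) = -13/12:25/12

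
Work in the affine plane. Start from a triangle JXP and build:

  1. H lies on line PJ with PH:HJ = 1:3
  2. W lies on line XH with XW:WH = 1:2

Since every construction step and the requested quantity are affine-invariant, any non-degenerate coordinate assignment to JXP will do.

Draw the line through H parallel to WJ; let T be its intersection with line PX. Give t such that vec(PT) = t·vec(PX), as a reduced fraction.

t = 2/11

Set J = (0, 0), X = (1, 0), P = (0, 1); any affine frame gives the same invariant.
1. H lies on line PJ with PH:HJ = 1:3 ⇒ H = (0, 3/4)
2. W lies on line XH with XW:WH = 1:2 ⇒ W = (2/3, 1/4)
through H parallel to WJ: direction (-2/3, -1/4); meets PX at T = (2/11, 9/11)
T = P + t·(X−P) with t = 2/11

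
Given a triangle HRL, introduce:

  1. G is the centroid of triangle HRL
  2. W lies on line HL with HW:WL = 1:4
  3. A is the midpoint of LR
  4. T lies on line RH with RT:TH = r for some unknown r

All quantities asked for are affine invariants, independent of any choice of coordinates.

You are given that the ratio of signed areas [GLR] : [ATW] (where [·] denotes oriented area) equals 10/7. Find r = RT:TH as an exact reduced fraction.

r = 5/4

Choose coordinates H = (0, 0), R = (1, 0), L = (0, 1).
1. G is the centroid of triangle HRL ⇒ G = (1/3, 1/3)
2. W lies on line HL with HW:WL = 1:4 ⇒ W = (0, 1/5)
3. A is the midpoint of LR ⇒ A = (1/2, 1/2)
4. With RT:TH = r, write λ = r/(r+1) so T = R + λ·(H−R); T is affine-linear in λ
Every point depending on T is an affine combination of T and λ-independent points, so each such coordinate is linear in λ; the λ² term in each signed area is a multiple of (H−R)×(H−R) = 0, so 2·[GLR] and 2·[ATW] are each linear in λ. Evaluating at λ=0 and λ=1:
  2·[GLR] = -1/3,   2·[ATW] = 3/10·λ − 2/5
So [GLR]:[ATW] = (-1/3) / (3/10·λ − 2/5). Setting this equal to 10/7:
  -1/3 = 10/7·(3/10·λ − 2/5)  ⇒  λ = 5/9
Then r = λ/(1−λ) = (5/9)/(4/9) = 5/4. Check: with r = 5/4, T = (4/9, 0) and [GLR]:[ATW] = 10/7 as required.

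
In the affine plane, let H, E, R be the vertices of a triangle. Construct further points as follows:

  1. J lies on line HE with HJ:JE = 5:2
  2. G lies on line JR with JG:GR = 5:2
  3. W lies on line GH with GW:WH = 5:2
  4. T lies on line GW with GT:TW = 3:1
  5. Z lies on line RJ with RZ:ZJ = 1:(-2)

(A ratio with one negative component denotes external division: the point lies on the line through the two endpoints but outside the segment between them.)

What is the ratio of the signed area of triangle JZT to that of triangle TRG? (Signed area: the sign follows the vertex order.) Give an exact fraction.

[JZT]:[TRG] = -7

Work in coordinates with H = (0, 0), E = (1, 0), R = (0, 1).
1. J lies on line HE with HJ:JE = 5:2 ⇒ J = (5/7, 0)
2. G lies on line JR with JG:GR = 5:2 ⇒ G = (10/49, 5/7)
3. W lies on line GH with GW:WH = 5:2 ⇒ W = (20/343, 10/49)
4. T lies on line GW with GT:TW = 3:1 ⇒ T = (65/686, 65/196)
5. Z lies on line RJ with RZ:ZJ = 1:(-2) ⇒ Z = (-5/7, 2)
2·[JZT] = 75/98, 2·[TRG] = -75/686
[JZT]:[TRG] = 75/98:-75/686 = -7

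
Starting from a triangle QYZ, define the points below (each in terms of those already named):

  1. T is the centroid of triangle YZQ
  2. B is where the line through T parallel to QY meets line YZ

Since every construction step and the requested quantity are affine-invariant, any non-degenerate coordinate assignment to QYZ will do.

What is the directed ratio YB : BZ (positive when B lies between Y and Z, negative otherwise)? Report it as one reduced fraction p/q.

YB:BZ = 1/2

Set Q = (0, 0), Y = (1, 0), Z = (0, 1); any affine frame gives the same invariant.
1. T is the centroid of triangle YZQ ⇒ T = (1/3, 1/3)
2. B is where the line through T parallel to QY meets line YZ ⇒ B = (2/3, 1/3)
B = Y + t·(Z−Y) with t = 1/3, so YB:BZ = t:(1−t) = 1/3:2/3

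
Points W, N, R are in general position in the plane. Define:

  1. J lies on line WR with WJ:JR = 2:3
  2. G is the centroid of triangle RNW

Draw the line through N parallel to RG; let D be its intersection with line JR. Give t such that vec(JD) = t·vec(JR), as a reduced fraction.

Assign W = (0, 0), N = (1, 0), R = (0, 1) — the answer is frame-independent, so this choice is without loss of generality.
1. J lies on line WR with WJ:JR = 2:3 ⇒ J = (0, 2/5)
2. G is the centroid of triangle RNW ⇒ G = (1/3, 1/3)
through N parallel to RG: direction (1/3, -2/3); meets JR at D = (0, 2)
D = J + t·(R−J) with t = 8/3

t = 8/3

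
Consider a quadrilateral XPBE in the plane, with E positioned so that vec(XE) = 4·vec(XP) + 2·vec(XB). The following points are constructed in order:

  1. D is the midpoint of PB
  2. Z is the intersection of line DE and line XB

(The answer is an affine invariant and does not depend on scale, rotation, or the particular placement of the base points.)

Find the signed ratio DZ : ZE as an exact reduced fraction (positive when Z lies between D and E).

Set X = (0, 0), P = (1, 0), B = (0, 1), E = (4, 2); any affine frame gives the same invariant.
1. D is the midpoint of PB ⇒ D = (1/2, 1/2)
2. Z is the intersection of line DE and line XB ⇒ Z = (0, 2/7)
Z = D + t·(E−D) with t = -1/7, so DZ:ZE = t:(1−t) = -1/7:8/7

DZ:ZE = -1/8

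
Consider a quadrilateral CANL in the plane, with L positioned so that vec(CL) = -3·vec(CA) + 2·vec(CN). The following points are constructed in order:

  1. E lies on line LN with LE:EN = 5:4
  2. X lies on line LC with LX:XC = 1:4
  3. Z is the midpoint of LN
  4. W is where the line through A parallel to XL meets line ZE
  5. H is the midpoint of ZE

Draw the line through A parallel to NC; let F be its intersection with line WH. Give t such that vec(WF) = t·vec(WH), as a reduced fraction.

Assign C = (0, 0), A = (1, 0), N = (0, 1), L = (-3, 2) — the answer is frame-independent, so this choice is without loss of generality.
1. E lies on line LN with LE:EN = 5:4 ⇒ E = (-4/3, 13/9)
2. X lies on line LC with LX:XC = 1:4 ⇒ X = (-12/5, 8/5)
3. Z is the midpoint of LN ⇒ Z = (-3/2, 3/2)
4. W is where the line through A parallel to XL meets line ZE ⇒ W = (-1, 4/3)
5. H is the midpoint of ZE ⇒ H = (-17/12, 53/36)
through A parallel to NC: direction (0, -1); meets WH at F = (1, 2/3)
F = W + t·(H−W) with t = -24/5

t = -24/5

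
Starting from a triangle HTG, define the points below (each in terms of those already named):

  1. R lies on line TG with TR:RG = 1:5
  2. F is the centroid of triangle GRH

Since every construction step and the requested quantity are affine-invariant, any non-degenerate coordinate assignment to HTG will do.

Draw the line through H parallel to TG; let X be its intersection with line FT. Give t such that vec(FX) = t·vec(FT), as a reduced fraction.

Work in coordinates with H = (0, 0), T = (1, 0), G = (0, 1).
1. R lies on line TG with TR:RG = 1:5 ⇒ R = (5/6, 1/6)
2. F is the centroid of triangle GRH ⇒ F = (5/18, 7/18)
through H parallel to TG: direction (-1, 1); meets FT at X = (-7/6, 7/6)
X = F + t·(T−F) with t = -2

t = -2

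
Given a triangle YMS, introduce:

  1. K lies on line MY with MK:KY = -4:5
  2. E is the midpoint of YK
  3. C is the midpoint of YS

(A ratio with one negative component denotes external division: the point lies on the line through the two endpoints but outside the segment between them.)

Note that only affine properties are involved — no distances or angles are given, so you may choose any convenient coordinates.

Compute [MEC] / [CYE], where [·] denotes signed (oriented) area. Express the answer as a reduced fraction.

[MEC]:[CYE] = 3/5

Work in coordinates with Y = (0, 0), M = (1, 0), S = (0, 1).
1. K lies on line MY with MK:KY = -4:5 ⇒ K = (5, 0)
2. E is the midpoint of YK ⇒ E = (5/2, 0)
3. C is the midpoint of YS ⇒ C = (0, 1/2)
2·[MEC] = 3/4, 2·[CYE] = 5/4
[MEC]:[CYE] = 3/4:5/4 = 3/5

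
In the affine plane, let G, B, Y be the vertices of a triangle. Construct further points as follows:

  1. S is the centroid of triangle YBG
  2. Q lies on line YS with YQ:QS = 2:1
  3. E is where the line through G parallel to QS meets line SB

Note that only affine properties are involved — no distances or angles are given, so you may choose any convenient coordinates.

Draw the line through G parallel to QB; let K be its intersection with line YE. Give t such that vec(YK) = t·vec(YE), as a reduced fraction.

Work in coordinates with G = (0, 0), B = (1, 0), Y = (0, 1).
1. S is the centroid of triangle YBG ⇒ S = (1/3, 1/3)
2. Q lies on line YS with YQ:QS = 2:1 ⇒ Q = (2/9, 5/9)
3. E is where the line through G parallel to QS meets line SB ⇒ E = (-1/3, 2/3)
through G parallel to QB: direction (7/9, -5/9); meets YE at K = (-7/12, 5/12)
K = Y + t·(E−Y) with t = 7/4

t = 7/4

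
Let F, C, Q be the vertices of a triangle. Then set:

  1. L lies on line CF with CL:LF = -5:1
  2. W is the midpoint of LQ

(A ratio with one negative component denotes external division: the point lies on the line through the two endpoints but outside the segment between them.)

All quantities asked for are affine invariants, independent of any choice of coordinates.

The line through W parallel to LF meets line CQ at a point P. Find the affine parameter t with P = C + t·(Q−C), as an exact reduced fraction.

t = 1/2

Assign F = (0, 0), C = (1, 0), Q = (0, 1) — the answer is frame-independent, so this choice is without loss of generality.
1. L lies on line CF with CL:LF = -5:1 ⇒ L = (-1/4, 0)
2. W is the midpoint of LQ ⇒ W = (-1/8, 1/2)
through W parallel to LF: direction (1/4, 0); meets CQ at P = (1/2, 1/2)
P = C + t·(Q−C) with t = 1/2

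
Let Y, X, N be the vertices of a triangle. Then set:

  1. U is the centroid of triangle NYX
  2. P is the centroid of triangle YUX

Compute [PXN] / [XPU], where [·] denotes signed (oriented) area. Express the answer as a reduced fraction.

Set Y = (0, 0), X = (1, 0), N = (0, 1); any affine frame gives the same invariant.
1. U is the centroid of triangle NYX ⇒ U = (1/3, 1/3)
2. P is the centroid of triangle YUX ⇒ P = (4/9, 1/9)
2·[PXN] = 4/9, 2·[XPU] = -1/9
[PXN]:[XPU] = 4/9:-1/9 = -4

[PXN]:[XPU] = -4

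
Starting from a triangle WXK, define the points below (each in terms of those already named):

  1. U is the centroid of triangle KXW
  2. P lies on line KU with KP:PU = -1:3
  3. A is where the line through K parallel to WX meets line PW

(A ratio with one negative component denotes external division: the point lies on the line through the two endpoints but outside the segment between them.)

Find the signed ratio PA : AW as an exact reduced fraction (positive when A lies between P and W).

PA:AW = 1/3

Work in coordinates with W = (0, 0), X = (1, 0), K = (0, 1).
1. U is the centroid of triangle KXW ⇒ U = (1/3, 1/3)
2. P lies on line KU with KP:PU = -1:3 ⇒ P = (-1/6, 4/3)
3. A is where the line through K parallel to WX meets line PW ⇒ A = (-1/8, 1)
A = P + t·(W−P) with t = 1/4, so PA:AW = t:(1−t) = 1/4:3/4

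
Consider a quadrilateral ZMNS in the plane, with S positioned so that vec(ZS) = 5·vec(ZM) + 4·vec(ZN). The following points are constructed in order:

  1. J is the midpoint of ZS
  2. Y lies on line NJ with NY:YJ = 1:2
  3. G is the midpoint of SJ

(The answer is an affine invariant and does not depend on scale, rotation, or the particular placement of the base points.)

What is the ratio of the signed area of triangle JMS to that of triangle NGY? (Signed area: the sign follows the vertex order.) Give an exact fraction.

Set Z = (0, 0), M = (1, 0), N = (0, 1), S = (5, 4); any affine frame gives the same invariant.
1. J is the midpoint of ZS ⇒ J = (5/2, 2)
2. Y lies on line NJ with NY:YJ = 1:2 ⇒ Y = (5/6, 4/3)
3. G is the midpoint of SJ ⇒ G = (15/4, 3)
2·[JMS] = 2, 2·[NGY] = -5/12
[JMS]:[NGY] = 2:-5/12 = -24/5

[JMS]:[NGY] = -24/5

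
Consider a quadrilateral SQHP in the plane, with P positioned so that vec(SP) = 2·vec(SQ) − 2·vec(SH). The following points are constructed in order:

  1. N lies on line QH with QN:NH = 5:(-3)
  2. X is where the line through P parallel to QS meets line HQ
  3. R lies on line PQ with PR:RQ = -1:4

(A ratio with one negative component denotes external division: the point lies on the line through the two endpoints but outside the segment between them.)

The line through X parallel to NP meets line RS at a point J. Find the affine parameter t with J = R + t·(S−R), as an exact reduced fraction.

t = -32/7

Work in coordinates with S = (0, 0), Q = (1, 0), H = (0, 1), P = (2, -2).
1. N lies on line QH with QN:NH = 5:(-3) ⇒ N = (-3/2, 5/2)
2. X is where the line through P parallel to QS meets line HQ ⇒ X = (3, -2)
3. R lies on line PQ with PR:RQ = -1:4 ⇒ R = (7/3, -8/3)
through X parallel to NP: direction (7/2, -9/2); meets RS at J = (13, -104/7)
J = R + t·(S−R) with t = -32/7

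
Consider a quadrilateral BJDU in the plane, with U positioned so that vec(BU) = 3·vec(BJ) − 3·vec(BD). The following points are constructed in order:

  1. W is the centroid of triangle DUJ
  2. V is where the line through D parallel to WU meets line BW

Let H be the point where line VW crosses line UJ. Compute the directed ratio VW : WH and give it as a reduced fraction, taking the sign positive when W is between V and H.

VW:WH = 4/3

Assign B = (0, 0), J = (1, 0), D = (0, 1), U = (3, -3) — the answer is frame-independent, so this choice is without loss of generality.
1. W is the centroid of triangle DUJ ⇒ W = (4/3, -2/3)
2. V is where the line through D parallel to WU meets line BW ⇒ V = (10/9, -5/9)
line VW meets UJ at H = (3/2, -3/4)
W = V + t·(H−V) with t = 4/7, so VW:WH = 4/7:3/7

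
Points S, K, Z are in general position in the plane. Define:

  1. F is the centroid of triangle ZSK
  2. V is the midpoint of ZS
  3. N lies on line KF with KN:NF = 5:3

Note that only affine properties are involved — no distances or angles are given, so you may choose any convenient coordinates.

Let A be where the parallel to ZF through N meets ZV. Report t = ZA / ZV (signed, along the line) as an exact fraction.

t = -3/4

Choose coordinates S = (0, 0), K = (1, 0), Z = (0, 1).
1. F is the centroid of triangle ZSK ⇒ F = (1/3, 1/3)
2. V is the midpoint of ZS ⇒ V = (0, 1/2)
3. N lies on line KF with KN:NF = 5:3 ⇒ N = (7/12, 5/24)
through N parallel to ZF: direction (1/3, -2/3); meets ZV at A = (0, 11/8)
A = Z + t·(V−Z) with t = -3/4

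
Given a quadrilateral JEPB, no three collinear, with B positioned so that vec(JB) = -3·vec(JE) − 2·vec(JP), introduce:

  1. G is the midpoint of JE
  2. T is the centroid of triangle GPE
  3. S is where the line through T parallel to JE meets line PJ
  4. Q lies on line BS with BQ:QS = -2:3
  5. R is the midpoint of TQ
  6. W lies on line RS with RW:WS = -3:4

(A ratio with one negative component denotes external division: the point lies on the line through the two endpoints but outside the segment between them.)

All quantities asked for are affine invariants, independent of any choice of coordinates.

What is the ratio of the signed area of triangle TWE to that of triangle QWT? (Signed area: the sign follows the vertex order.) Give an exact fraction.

Choose coordinates J = (0, 0), E = (1, 0), P = (0, 1), B = (-3, -2).
1. G is the midpoint of JE ⇒ G = (1/2, 0)
2. T is the centroid of triangle GPE ⇒ T = (1/2, 1/3)
3. S is where the line through T parallel to JE meets line PJ ⇒ S = (0, 1/3)
4. Q lies on line BS with BQ:QS = -2:3 ⇒ Q = (-9, -20/3)
5. R is the midpoint of TQ ⇒ R = (-17/4, -19/6)
6. W lies on line RS with RW:WS = -3:4 ⇒ W = (-17, -41/3)
2·[TWE] = 77/6, 2·[QWT] = 21/2
[TWE]:[QWT] = 77/6:21/2 = 11/9

[TWE]:[QWT] = 11/9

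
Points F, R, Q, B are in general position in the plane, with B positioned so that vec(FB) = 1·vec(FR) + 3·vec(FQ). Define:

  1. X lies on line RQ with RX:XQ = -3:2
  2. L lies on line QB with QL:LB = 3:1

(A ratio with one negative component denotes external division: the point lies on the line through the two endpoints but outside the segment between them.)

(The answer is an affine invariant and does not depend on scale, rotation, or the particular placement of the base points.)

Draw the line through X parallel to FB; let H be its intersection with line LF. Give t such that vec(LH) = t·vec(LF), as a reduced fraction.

Choose coordinates F = (0, 0), R = (1, 0), Q = (0, 1), B = (1, 3).
1. X lies on line RQ with RX:XQ = -3:2 ⇒ X = (-2, 3)
2. L lies on line QB with QL:LB = 3:1 ⇒ L = (3/4, 5/2)
through X parallel to FB: direction (1, 3); meets LF at H = (27, 90)
H = L + t·(F−L) with t = -35

t = -35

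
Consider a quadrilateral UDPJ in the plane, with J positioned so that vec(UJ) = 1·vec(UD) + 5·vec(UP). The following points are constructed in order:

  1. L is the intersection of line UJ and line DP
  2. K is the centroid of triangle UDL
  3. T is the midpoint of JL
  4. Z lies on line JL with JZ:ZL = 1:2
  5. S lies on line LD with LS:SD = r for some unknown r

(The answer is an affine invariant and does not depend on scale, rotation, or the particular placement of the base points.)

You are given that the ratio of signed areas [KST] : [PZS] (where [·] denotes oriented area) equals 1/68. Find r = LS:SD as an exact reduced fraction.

r = 2/5

Assign U = (0, 0), D = (1, 0), P = (0, 1), J = (1, 5) — the answer is frame-independent, so this choice is without loss of generality.
1. L is the intersection of line UJ and line DP ⇒ L = (1/6, 5/6)
2. K is the centroid of triangle UDL ⇒ K = (7/18, 5/18)
3. T is the midpoint of JL ⇒ T = (7/12, 35/12)
4. Z lies on line JL with JZ:ZL = 1:2 ⇒ Z = (13/18, 65/18)
5. With LS:SD = r, write λ = r/(r+1) so S = L + λ·(D−L); S is affine-linear in λ
Every point depending on S is an affine combination of S and λ-independent points, so each such coordinate is linear in λ; the λ² term in each signed area is a multiple of (D−L)×(D−L) = 0, so 2·[KST] and 2·[PZS] are each linear in λ. Evaluating at λ=0 and λ=1:
  2·[KST] = 85/36·λ − 25/36,   2·[PZS] = -25/9·λ − 5/9
So [KST]:[PZS] = (85/36·λ − 25/36) / (-25/9·λ − 5/9). Setting this equal to 1/68:
  85/36·λ − 25/36 = 1/68·(-25/9·λ − 5/9)  ⇒  λ = 2/7
Then r = λ/(1−λ) = (2/7)/(5/7) = 2/5. Check: with r = 2/5, S = (17/42, 25/42) and [KST]:[PZS] = 1/68 as required.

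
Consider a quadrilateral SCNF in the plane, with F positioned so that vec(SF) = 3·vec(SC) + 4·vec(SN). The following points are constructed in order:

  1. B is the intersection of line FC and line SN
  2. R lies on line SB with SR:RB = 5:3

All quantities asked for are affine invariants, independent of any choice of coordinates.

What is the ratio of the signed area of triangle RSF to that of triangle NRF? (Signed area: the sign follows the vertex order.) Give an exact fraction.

Set S = (0, 0), C = (1, 0), N = (0, 1), F = (3, 4); any affine frame gives the same invariant.
1. B is the intersection of line FC and line SN ⇒ B = (0, -2)
2. R lies on line SB with SR:RB = 5:3 ⇒ R = (0, -5/4)
2·[RSF] = -15/4, 2·[NRF] = 27/4
[RSF]:[NRF] = -15/4:27/4 = -5/9

[RSF]:[NRF] = -5/9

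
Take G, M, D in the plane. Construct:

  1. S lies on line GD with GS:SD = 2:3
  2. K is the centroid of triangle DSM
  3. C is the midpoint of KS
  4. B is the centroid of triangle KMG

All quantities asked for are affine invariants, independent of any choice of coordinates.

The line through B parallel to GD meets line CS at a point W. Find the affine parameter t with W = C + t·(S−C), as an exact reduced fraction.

t = -5/3

Assign G = (0, 0), M = (1, 0), D = (0, 1) — the answer is frame-independent, so this choice is without loss of generality.
1. S lies on line GD with GS:SD = 2:3 ⇒ S = (0, 2/5)
2. K is the centroid of triangle DSM ⇒ K = (1/3, 7/15)
3. C is the midpoint of KS ⇒ C = (1/6, 13/30)
4. B is the centroid of triangle KMG ⇒ B = (4/9, 7/45)
through B parallel to GD: direction (0, 1); meets CS at W = (4/9, 22/45)
W = C + t·(S−C) with t = -5/3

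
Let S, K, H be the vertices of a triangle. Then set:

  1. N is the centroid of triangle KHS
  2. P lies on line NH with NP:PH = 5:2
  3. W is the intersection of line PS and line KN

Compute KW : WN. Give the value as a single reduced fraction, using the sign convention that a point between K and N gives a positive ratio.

Set S = (0, 0), K = (1, 0), H = (0, 1); any affine frame gives the same invariant.
1. N is the centroid of triangle KHS ⇒ N = (1/3, 1/3)
2. P lies on line NH with NP:PH = 5:2 ⇒ P = (2/21, 17/21)
3. W is the intersection of line PS and line KN ⇒ W = (1/18, 17/36)
W = K + t·(N−K) with t = 17/12, so KW:WN = t:(1−t) = 17/12:-5/12

KW:WN = -17/5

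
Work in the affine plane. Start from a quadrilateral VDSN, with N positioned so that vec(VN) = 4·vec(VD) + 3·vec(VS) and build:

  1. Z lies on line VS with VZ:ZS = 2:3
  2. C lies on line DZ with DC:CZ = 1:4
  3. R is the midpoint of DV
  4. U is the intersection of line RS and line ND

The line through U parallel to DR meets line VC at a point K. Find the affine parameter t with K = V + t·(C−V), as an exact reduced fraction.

Choose coordinates V = (0, 0), D = (1, 0), S = (0, 1), N = (4, 3).
1. Z lies on line VS with VZ:ZS = 2:3 ⇒ Z = (0, 2/5)
2. C lies on line DZ with DC:CZ = 1:4 ⇒ C = (4/5, 2/25)
3. R is the midpoint of DV ⇒ R = (1/2, 0)
4. U is the intersection of line RS and line ND ⇒ U = (2/3, -1/3)
through U parallel to DR: direction (-1/2, 0); meets VC at K = (-10/3, -1/3)
K = V + t·(C−V) with t = -25/6

t = -25/6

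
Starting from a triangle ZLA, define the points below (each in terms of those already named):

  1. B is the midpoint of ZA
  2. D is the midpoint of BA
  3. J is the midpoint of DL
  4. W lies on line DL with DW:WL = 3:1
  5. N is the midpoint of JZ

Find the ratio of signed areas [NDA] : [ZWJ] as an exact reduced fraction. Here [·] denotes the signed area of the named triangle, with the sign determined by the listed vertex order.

Choose coordinates Z = (0, 0), L = (1, 0), A = (0, 1).
1. B is the midpoint of ZA ⇒ B = (0, 1/2)
2. D is the midpoint of BA ⇒ D = (0, 3/4)
3. J is the midpoint of DL ⇒ J = (1/2, 3/8)
4. W lies on line DL with DW:WL = 3:1 ⇒ W = (3/4, 3/16)
5. N is the midpoint of JZ ⇒ N = (1/4, 3/16)
2·[NDA] = -1/16, 2·[ZWJ] = 3/16
[NDA]:[ZWJ] = -1/16:3/16 = -1/3

[NDA]:[ZWJ] = -1/3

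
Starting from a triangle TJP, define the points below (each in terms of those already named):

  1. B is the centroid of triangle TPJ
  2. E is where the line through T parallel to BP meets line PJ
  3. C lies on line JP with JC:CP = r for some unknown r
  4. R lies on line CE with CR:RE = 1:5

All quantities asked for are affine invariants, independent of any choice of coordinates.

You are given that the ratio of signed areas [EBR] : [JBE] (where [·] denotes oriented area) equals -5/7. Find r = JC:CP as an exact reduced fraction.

Choose coordinates T = (0, 0), J = (1, 0), P = (0, 1).
1. B is the centroid of triangle TPJ ⇒ B = (1/3, 1/3)
2. E is where the line through T parallel to BP meets line PJ ⇒ E = (-1, 2)
3. With JC:CP = r, write λ = r/(r+1) so C = J + λ·(P−J); C is affine-linear in λ
4. R lies on line CE with CR:RE = 1:5 ⇒ R is an affine combination of earlier points and hence also affine-linear in λ
Every point depending on C is an affine combination of C and λ-independent points, so each such coordinate is linear in λ; the λ² term in each signed area is a multiple of (P−J)×(P−J) = 0, so 2·[EBR] and 2·[JBE] are each linear in λ. Evaluating at λ=0 and λ=1:
  2·[EBR] = -5/18·λ + 5/9,   2·[JBE] = -2/3
So [EBR]:[JBE] = (-5/18·λ + 5/9) / (-2/3). Setting this equal to -5/7:
  -5/18·λ + 5/9 = -5/7·(-2/3)  ⇒  λ = 2/7
Then r = λ/(1−λ) = (2/7)/(5/7) = 2/5. Check: with r = 2/5, C = (5/7, 2/7) and [EBR]:[JBE] = -5/7 as required.

r = 2/5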